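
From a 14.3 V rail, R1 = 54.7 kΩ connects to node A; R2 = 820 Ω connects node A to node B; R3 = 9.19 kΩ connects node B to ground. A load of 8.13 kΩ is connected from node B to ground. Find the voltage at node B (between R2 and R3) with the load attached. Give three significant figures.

V ≈ 1.03 V

At node B, R3 is in parallel with the load: R3‖R_L = 4314 Ω.
Below node A the resistance is R2 + (R3‖R_L) = 5134 Ω, so V_A = 14.3 × 5134/59830 = 1.227 V.
Then V_B = V_A × (R3‖R_L)/(R2 + R3‖R_L) = 1.227 × 4314/5134 = 1.03 V.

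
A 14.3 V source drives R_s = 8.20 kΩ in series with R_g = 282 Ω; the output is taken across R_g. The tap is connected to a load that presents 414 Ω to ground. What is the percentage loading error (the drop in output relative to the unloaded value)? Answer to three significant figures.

Unloaded V = 14.3 × 282/8482 = 0.4754 V.
Loaded: R_g‖R_L = 167.7 Ω, giving V = 14.3 × 167.7/8368 = 0.2867 V.
Drop = (0.4754 − 0.2867) / 0.4754 = 39.7 %.

39.7 %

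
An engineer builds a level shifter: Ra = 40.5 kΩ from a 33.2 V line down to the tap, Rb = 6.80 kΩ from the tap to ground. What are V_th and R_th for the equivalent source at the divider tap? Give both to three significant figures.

V_th is the open-circuit tap voltage: 33.2 × 6.80/(40.5 + 6.80) = 4.77 V.
With the supply zeroed, Ra and Rb appear in parallel from the tap: R_th = Ra‖Rb = (40.5 × 6.80)/47.30 = 5.82 kΩ.

V_th = 4.77 V, R_th = 5.82 kΩ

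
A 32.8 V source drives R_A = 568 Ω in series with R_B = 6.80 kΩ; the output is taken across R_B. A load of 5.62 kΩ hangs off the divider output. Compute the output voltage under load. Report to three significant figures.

The load sits in parallel with R_B: R_B‖R_L = (6800 × 5620) / (6800 + 5620) = 3077 Ω.
V_out = 32.8 × 3077 / (568 + 3077) = 32.8 × 3077/3645 = 27.7 V.
(Unloaded it would have been 30.3 V.)

V_out ≈ 27.7 V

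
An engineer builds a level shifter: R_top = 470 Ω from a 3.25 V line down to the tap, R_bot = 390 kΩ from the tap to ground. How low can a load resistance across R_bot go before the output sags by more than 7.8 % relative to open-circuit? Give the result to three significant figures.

R_L(min) ≈ 5.55 kΩ

Output resistance R_th = R_top‖R_bot = (470 × 390000)/390500 = 469.4 Ω.
The fractional drop is R_th/(R_th + R_L); requiring this ≤ 0.0780 gives R_L ≥ R_th(1/0.0780 − 1) = 469.4 × 11.82 = 5.55 kΩ.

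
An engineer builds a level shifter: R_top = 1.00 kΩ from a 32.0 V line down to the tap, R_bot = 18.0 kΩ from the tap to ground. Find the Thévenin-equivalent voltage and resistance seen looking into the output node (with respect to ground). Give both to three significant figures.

V_th is the open-circuit tap voltage: 32.0 × 18.0/(1.00 + 18.0) = 30.3 V.
With the supply zeroed, R_top and R_bot appear in parallel from the tap: R_th = R_top‖R_bot = (1.00 × 18.0)/19.00 = 947 Ω.

V_th = 30.3 V, R_th = 947 Ω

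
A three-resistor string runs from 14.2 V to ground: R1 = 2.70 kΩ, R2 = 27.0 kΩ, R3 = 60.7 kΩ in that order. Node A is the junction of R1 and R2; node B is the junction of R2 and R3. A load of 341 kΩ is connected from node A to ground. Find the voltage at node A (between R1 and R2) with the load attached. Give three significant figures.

V ≈ 13.7 V

Below node A the series string R2+R3 = 87.70 kΩ sits in parallel with the 341 kΩ load: 69.76 kΩ.
V_A = 14.2 × 69.76/(2.70 + 69.76) = 13.7 V.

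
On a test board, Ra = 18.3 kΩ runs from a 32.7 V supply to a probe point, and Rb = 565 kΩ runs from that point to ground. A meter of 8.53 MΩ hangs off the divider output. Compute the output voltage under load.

V_out ≈ 31.6 V

The load sits in parallel with Rb: Rb‖R_L = (565 × 8530) / (565 + 8530) = 529.9 kΩ.
V_out = 32.7 × 529.9 / (18.3 + 529.9) = 32.7 × 529.9/548.2 = 31.6 V.
(Unloaded it would have been 31.7 V.)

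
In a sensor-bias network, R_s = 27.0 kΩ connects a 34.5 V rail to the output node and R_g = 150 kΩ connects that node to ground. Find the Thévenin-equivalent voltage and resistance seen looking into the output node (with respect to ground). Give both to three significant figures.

V_th = 29.2 V, R_th = 22.9 kΩ

V_th is the open-circuit tap voltage: 34.5 × 150/(27.0 + 150) = 29.2 V.
With the supply zeroed, R_s and R_g appear in parallel from the tap: R_th = R_s‖R_g = (27.0 × 150)/177.0 = 22.9 kΩ.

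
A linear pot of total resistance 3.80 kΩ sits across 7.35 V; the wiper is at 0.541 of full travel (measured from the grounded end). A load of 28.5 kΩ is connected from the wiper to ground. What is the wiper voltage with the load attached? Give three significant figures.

The wiper splits the pot into (1−α)R = 1.744 kΩ above and αR = 2.056 kΩ below.
Lower section ‖ load = 1.917 kΩ.
V_wiper = 7.35 × 1.917/(1.744 + 1.917) = 3.85 V.

V ≈ 3.85 V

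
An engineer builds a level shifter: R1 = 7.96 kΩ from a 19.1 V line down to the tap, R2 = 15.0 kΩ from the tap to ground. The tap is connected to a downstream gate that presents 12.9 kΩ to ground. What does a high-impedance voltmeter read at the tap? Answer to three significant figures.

The load sits in parallel with R2: R2‖R_L = (15.0 × 12.9) / (15.0 + 12.9) = 6.935 kΩ.
V_out = 19.1 × 6.935 / (7.96 + 6.935) = 19.1 × 6.935/14.90 = 8.89 V.

V_out ≈ 8.89 V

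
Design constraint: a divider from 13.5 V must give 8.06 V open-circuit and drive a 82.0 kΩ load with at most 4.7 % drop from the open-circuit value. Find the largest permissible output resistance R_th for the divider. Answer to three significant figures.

R_th ≤ 4.04 kΩ

Loading drop = R_th/(R_th + R_L) ≤ 0.0470, so R_th ≤ R_L · ε/(1−ε) = 82.0 kΩ × 0.0470/0.9530 = 4.04 kΩ.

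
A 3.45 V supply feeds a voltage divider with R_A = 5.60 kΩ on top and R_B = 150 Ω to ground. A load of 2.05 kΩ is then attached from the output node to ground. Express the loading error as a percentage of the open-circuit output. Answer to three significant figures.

The divider's output (Thévenin) resistance is R_A‖R_B = 146.1 Ω.
Fractional drop under load = R_th/(R_th + R_L) = 146.1 / (146.1 + 2050) = 0.06652.
So the output falls by 6.65 %.

6.65 %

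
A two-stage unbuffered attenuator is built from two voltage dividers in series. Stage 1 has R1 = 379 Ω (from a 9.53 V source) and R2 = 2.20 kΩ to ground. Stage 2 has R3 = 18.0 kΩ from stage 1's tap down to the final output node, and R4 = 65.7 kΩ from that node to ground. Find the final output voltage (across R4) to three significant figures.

Stage 2 presents R3+R4 = 83700 Ω as a load on stage 1's tap.
Stage 1's lower leg becomes R2‖(R3+R4) = 2144 Ω, so V_mid = 9.53 × 2144/2523 = 8.098 V.
Stage 2 is itself unloaded: V_out = V_mid × R4/(R3+R4) = 8.098 × 65700/83700 = 6.36 V.

V_out ≈ 6.36 V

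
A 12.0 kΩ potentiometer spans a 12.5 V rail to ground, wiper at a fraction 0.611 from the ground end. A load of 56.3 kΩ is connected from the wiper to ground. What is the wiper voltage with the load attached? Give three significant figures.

The wiper splits the pot into (1−α)R = 4.668 kΩ above and αR = 7.332 kΩ below.
Lower section ‖ load = 6.487 kΩ.
V_wiper = 12.5 × 6.487/(4.668 + 6.487) = 7.27 V.

V ≈ 7.27 V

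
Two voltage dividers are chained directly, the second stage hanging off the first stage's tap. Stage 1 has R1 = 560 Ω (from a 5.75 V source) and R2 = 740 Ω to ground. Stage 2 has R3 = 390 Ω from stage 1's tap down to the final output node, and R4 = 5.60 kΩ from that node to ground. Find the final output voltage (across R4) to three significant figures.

Stage 2 presents R3+R4 = 5990 Ω as a load on stage 1's tap.
Stage 1's lower leg becomes R2‖(R3+R4) = 658.6 Ω, so V_mid = 5.75 × 658.6/1219 = 3.108 V.
Stage 2 is itself unloaded: V_out = V_mid × R4/(R3+R4) = 3.108 × 5600/5990 = 2.91 V.

V_out ≈ 2.91 V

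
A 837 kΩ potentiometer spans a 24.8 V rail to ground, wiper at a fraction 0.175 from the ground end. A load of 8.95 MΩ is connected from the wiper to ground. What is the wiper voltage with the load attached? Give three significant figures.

The wiper splits the pot into (1−α)R = 690.5 kΩ above and αR = 146.5 kΩ below.
Lower section ‖ load = 144.1 kΩ.
V_wiper = 24.8 × 144.1/(690.5 + 144.1) = 4.28 V.

V ≈ 4.28 V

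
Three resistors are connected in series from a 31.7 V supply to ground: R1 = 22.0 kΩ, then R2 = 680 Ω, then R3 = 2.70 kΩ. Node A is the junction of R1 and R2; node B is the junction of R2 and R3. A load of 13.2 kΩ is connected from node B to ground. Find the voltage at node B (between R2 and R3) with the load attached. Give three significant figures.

V ≈ 2.85 V

At node B, R3 is in parallel with the load: R3‖R_L = 2242 Ω.
Below node A the resistance is R2 + (R3‖R_L) = 2922 Ω, so V_A = 31.7 × 2922/24920 = 3.716 V.
Then V_B = V_A × (R3‖R_L)/(R2 + R3‖R_L) = 3.716 × 2242/2922 = 2.85 V.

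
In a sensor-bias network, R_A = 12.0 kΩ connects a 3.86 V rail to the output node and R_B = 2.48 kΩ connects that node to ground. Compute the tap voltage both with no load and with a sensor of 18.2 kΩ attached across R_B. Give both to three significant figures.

Open-circuit: V = 3.86 × 2.48/(12.0 + 2.48) = 0.661 V.
With the load, R_B becomes R_B‖R_L = 2.183 kΩ, so V = 3.86 × 2.183/14.18 = 0.594 V.

Unloaded: 0.661 V; loaded: 0.594 V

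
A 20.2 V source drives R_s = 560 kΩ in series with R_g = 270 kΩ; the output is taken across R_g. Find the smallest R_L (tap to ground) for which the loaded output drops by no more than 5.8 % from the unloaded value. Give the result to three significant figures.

Output resistance R_th = R_s‖R_g = (560 × 270)/830.0 = 182.2 kΩ.
The fractional drop is R_th/(R_th + R_L); requiring this ≤ 0.0580 gives R_L ≥ R_th(1/0.0580 − 1) = 182.2 × 16.24 = 2.96 MΩ.

R_L(min) ≈ 2.96 MΩ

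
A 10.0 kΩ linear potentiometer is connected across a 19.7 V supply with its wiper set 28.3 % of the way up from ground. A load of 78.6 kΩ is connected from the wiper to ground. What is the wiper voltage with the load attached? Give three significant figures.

V ≈ 5.43 V

The wiper splits the pot into (1−α)R = 7.170 kΩ above and αR = 2.830 kΩ below.
Lower section ‖ load = 2.732 kΩ.
V_wiper = 19.7 × 2.732/(7.170 + 2.732) = 5.43 V.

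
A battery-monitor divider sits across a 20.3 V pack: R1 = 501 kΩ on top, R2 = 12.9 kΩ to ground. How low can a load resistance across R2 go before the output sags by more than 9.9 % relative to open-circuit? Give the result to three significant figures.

Output resistance R_th = R1‖R2 = (501 × 12.9)/513.9 = 12.58 kΩ.
The fractional drop is R_th/(R_th + R_L); requiring this ≤ 0.0990 gives R_L ≥ R_th(1/0.0990 − 1) = 12.58 × 9.101 = 114 kΩ.

R_L(min) ≈ 114 kΩ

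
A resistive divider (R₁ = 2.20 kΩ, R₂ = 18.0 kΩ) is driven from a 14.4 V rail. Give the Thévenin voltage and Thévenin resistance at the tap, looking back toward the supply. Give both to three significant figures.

V_th = 12.8 V, R_th = 1.96 kΩ

V_th is the open-circuit tap voltage: 14.4 × 18.0/(2.20 + 18.0) = 12.8 V.
With the supply zeroed, R₁ and R₂ appear in parallel from the tap: R_th = R₁‖R₂ = (2.20 × 18.0)/20.20 = 1.96 kΩ.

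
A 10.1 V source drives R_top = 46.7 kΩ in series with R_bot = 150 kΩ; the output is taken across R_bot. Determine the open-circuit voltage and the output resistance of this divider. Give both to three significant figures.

V_th is the open-circuit tap voltage: 10.1 × 150/(46.7 + 150) = 7.70 V.
With the supply zeroed, R_top and R_bot appear in parallel from the tap: R_th = R_top‖R_bot = (46.7 × 150)/196.7 = 35.6 kΩ.

V_th = 7.70 V, R_th = 35.6 kΩ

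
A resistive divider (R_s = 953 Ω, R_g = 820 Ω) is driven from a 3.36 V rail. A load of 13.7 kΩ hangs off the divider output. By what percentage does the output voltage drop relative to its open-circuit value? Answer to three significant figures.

The divider's output (Thévenin) resistance is R_s‖R_g = 440.8 Ω.
Fractional drop under load = R_th/(R_th + R_L) = 440.8 / (440.8 + 13700) = 0.03117.
So the output falls by 3.12 %.

3.12 %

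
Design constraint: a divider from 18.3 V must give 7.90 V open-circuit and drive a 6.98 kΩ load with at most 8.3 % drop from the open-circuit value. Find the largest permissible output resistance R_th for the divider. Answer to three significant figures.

Loading drop = R_th/(R_th + R_L) ≤ 0.0830, so R_th ≤ R_L · ε/(1−ε) = 6.98 kΩ × 0.0830/0.9170 = 632 Ω.

R_th ≤ 632 Ω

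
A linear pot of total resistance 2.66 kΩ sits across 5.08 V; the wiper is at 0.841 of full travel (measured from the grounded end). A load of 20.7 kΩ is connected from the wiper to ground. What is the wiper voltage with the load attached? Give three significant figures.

V ≈ 4.20 V

The wiper splits the pot into (1−α)R = 422.9 Ω above and αR = 2237 Ω below.
Lower section ‖ load = 2019 Ω.
V_wiper = 5.08 × 2019/(422.9 + 2019) = 4.20 V.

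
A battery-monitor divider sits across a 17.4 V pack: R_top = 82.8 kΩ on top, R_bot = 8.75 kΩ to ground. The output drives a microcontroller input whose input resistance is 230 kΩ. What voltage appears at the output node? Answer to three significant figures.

V_out ≈ 1.61 V

The load sits in parallel with R_bot: R_bot‖R_L = (8.75 × 230) / (8.75 + 230) = 8.429 kΩ.
V_out = 17.4 × 8.429 / (82.8 + 8.429) = 17.4 × 8.429/91.23 = 1.61 V.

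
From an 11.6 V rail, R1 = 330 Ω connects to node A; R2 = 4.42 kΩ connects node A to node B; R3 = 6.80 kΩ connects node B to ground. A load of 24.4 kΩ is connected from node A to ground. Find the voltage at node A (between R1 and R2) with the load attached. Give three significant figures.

V ≈ 11.1 V

Below node A the series string R2+R3 = 11220 Ω sits in parallel with the 24400 Ω load: 7686 Ω.
V_A = 11.6 × 7686/(330 + 7686) = 11.1 V.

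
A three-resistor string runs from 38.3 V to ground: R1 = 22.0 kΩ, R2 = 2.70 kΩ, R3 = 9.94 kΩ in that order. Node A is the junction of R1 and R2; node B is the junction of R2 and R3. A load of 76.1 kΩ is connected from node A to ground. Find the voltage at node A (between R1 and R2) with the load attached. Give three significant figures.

Below node A the series string R2+R3 = 12.64 kΩ sits in parallel with the 76.1 kΩ load: 10.84 kΩ.
V_A = 38.3 × 10.84/(22.0 + 10.84) = 12.6 V.

V ≈ 12.6 V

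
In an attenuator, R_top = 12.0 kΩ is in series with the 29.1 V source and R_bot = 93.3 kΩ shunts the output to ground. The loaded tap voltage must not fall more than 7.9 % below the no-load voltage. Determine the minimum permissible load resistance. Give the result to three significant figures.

Output resistance R_th = R_top‖R_bot = (12.0 × 93.3)/105.3 = 10.63 kΩ.
The fractional drop is R_th/(R_th + R_L); requiring this ≤ 0.0790 gives R_L ≥ R_th(1/0.0790 − 1) = 10.63 × 11.66 = 124 kΩ.

R_L(min) ≈ 124 kΩ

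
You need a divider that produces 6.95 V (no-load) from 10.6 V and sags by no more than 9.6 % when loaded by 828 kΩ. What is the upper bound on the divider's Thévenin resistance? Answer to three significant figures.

Loading drop = R_th/(R_th + R_L) ≤ 0.0960, so R_th ≤ R_L · ε/(1−ε) = 828 kΩ × 0.0960/0.9040 = 87.9 kΩ.

R_th ≤ 87.9 kΩ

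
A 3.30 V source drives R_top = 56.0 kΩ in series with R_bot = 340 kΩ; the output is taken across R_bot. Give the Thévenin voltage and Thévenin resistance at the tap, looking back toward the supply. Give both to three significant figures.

V_th = 2.83 V, R_th = 48.1 kΩ

V_th is the open-circuit tap voltage: 3.30 × 340/(56.0 + 340) = 2.83 V.
With the supply zeroed, R_top and R_bot appear in parallel from the tap: R_th = R_top‖R_bot = (56.0 × 340)/396.0 = 48.1 kΩ.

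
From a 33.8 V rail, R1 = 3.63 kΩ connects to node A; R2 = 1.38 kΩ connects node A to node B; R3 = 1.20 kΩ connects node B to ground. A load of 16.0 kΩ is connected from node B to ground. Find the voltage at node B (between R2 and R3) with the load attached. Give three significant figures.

At node B, R3 is in parallel with the load: R3‖R_L = 1.116 kΩ.
Below node A the resistance is R2 + (R3‖R_L) = 2.496 kΩ, so V_A = 33.8 × 2.496/6.126 = 13.77 V.
Then V_B = V_A × (R3‖R_L)/(R2 + R3‖R_L) = 13.77 × 1.116/2.496 = 6.16 V.

V ≈ 6.16 V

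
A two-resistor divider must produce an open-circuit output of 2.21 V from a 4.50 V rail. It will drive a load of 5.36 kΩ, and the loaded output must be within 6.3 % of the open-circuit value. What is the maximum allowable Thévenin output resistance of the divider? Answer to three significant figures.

R_th ≤ 360 Ω

Loading drop = R_th/(R_th + R_L) ≤ 0.0630, so R_th ≤ R_L · ε/(1−ε) = 5.36 kΩ × 0.0630/0.9370 = 360 Ω.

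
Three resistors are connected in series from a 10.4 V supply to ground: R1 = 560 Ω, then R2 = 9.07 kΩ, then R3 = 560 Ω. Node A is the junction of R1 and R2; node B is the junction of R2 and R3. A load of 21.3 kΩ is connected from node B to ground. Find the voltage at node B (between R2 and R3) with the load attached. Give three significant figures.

At node B, R3 is in parallel with the load: R3‖R_L = 545.7 Ω.
Below node A the resistance is R2 + (R3‖R_L) = 9616 Ω, so V_A = 10.4 × 9616/10180 = 9.828 V.
Then V_B = V_A × (R3‖R_L)/(R2 + R3‖R_L) = 9.828 × 545.7/9616 = 0.558 V.

V ≈ 0.558 V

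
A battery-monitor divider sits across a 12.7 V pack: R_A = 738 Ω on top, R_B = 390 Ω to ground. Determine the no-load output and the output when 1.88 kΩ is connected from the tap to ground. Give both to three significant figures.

Open-circuit: V = 12.7 × 390/(738 + 390) = 4.39 V.
With the load, R_B becomes R_B‖R_L = 323.0 Ω, so V = 12.7 × 323.0/1061 = 3.87 V.

Unloaded: 4.39 V; loaded: 3.87 V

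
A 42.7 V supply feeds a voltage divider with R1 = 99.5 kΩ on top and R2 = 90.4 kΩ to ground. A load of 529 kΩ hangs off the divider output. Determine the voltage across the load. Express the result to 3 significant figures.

V_out ≈ 18.7 V

The load sits in parallel with R2: R2‖R_L = (90.4 × 529) / (90.4 + 529) = 77.21 kΩ.
V_out = 42.7 × 77.21 / (99.5 + 77.21) = 42.7 × 77.21/176.7 = 18.7 V.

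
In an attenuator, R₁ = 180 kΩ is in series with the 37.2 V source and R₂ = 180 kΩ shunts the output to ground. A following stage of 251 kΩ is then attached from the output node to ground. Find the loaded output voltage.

V_out ≈ 13.7 V

The load sits in parallel with R₂: R₂‖R_L = (180 × 251) / (180 + 251) = 104.8 kΩ.
V_out = 37.2 × 104.8 / (180 + 104.8) = 37.2 × 104.8/284.8 = 13.7 V.
(Unloaded it would have been 18.6 V.)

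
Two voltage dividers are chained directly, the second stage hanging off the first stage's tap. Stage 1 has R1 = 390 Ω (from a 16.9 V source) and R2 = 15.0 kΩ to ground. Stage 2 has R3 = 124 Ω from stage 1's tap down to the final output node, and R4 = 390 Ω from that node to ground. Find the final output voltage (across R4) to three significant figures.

Stage 2 presents R3+R4 = 514.0 Ω as a load on stage 1's tap.
Stage 1's lower leg becomes R2‖(R3+R4) = 497.0 Ω, so V_mid = 16.9 × 497.0/887.0 = 9.469 V.
Stage 2 is itself unloaded: V_out = V_mid × R4/(R3+R4) = 9.469 × 390/514.0 = 7.18 V.

V_out ≈ 7.18 V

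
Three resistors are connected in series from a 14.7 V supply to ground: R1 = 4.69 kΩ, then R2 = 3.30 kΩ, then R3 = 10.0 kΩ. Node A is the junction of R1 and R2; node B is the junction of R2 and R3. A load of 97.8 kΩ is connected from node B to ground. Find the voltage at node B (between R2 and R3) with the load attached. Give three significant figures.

V ≈ 7.82 V

At node B, R3 is in parallel with the load: R3‖R_L = 9.072 kΩ.
Below node A the resistance is R2 + (R3‖R_L) = 12.37 kΩ, so V_A = 14.7 × 12.37/17.06 = 10.66 V.
Then V_B = V_A × (R3‖R_L)/(R2 + R3‖R_L) = 10.66 × 9.072/12.37 = 7.82 V.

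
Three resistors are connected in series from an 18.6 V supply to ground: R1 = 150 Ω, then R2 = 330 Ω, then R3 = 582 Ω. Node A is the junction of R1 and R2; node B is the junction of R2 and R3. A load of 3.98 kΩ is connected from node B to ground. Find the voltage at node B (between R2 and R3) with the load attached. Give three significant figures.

At node B, R3 is in parallel with the load: R3‖R_L = 507.8 Ω.
Below node A the resistance is R2 + (R3‖R_L) = 837.8 Ω, so V_A = 18.6 × 837.8/987.8 = 15.78 V.
Then V_B = V_A × (R3‖R_L)/(R2 + R3‖R_L) = 15.78 × 507.8/837.8 = 9.56 V.

V ≈ 9.56 V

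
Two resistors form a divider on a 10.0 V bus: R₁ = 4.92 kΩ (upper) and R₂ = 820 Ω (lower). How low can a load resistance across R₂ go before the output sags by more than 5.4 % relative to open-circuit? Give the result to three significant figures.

Output resistance R_th = R₁‖R₂ = (4920 × 820)/5740 = 702.9 Ω.
The fractional drop is R_th/(R_th + R_L); requiring this ≤ 0.0540 gives R_L ≥ R_th(1/0.0540 − 1) = 702.9 × 17.52 = 12.3 kΩ.

R_L(min) ≈ 12.3 kΩ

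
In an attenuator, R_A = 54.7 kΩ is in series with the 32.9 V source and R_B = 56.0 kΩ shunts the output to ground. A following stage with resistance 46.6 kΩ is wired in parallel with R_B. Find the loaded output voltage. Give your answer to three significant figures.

V_out ≈ 10.4 V

The load sits in parallel with R_B: R_B‖R_L = (56.0 × 46.6) / (56.0 + 46.6) = 25.43 kΩ.
V_out = 32.9 × 25.43 / (54.7 + 25.43) = 32.9 × 25.43/80.13 = 10.4 V.
(Unloaded it would have been 16.6 V.)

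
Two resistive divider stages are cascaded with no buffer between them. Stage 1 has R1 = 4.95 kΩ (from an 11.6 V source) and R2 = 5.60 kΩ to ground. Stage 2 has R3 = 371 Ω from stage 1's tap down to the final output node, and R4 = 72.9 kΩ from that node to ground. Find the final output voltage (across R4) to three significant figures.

Stage 2 presents R3+R4 = 73270 Ω as a load on stage 1's tap.
Stage 1's lower leg becomes R2‖(R3+R4) = 5202 Ω, so V_mid = 11.6 × 5202/10150 = 5.944 V.
Stage 2 is itself unloaded: V_out = V_mid × R4/(R3+R4) = 5.944 × 72900/73270 = 5.91 V.

V_out ≈ 5.91 V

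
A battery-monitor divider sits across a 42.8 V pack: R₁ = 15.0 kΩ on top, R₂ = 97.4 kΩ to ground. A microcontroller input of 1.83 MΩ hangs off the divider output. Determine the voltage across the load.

V_out ≈ 36.8 V

The load sits in parallel with R₂: R₂‖R_L = (97.4 × 1830) / (97.4 + 1830) = 92.48 kΩ.
V_out = 42.8 × 92.48 / (15.0 + 92.48) = 42.8 × 92.48/107.5 = 36.8 V.
(Unloaded it would have been 37.1 V.)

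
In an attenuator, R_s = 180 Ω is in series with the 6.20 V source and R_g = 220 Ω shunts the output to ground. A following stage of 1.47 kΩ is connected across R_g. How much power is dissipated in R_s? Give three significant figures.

P ≈ 50.2 mW

Total resistance from the source is R_s + (R_g‖R_L) = 371.4 Ω, so I = 6.20/371.4 Ω = 16.70 mA.
P = I²·R_s = (16.70 mA)² × 180 Ω = 50.2 mW.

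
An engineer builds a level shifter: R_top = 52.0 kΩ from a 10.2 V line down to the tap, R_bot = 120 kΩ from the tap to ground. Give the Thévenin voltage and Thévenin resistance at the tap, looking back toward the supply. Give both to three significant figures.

V_th = 7.12 V, R_th = 36.3 kΩ

V_th is the open-circuit tap voltage: 10.2 × 120/(52.0 + 120) = 7.12 V.
With the supply zeroed, R_top and R_bot appear in parallel from the tap: R_th = R_top‖R_bot = (52.0 × 120)/172.0 = 36.3 kΩ.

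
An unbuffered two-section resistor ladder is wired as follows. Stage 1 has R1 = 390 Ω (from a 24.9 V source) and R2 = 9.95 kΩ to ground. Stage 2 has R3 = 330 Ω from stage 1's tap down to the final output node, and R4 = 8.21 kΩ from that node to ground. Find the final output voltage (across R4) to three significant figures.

V_out ≈ 22.1 V

Stage 2 presents R3+R4 = 8540 Ω as a load on stage 1's tap.
Stage 1's lower leg becomes R2‖(R3+R4) = 4596 Ω, so V_mid = 24.9 × 4596/4986 = 22.95 V.
Stage 2 is itself unloaded: V_out = V_mid × R4/(R3+R4) = 22.95 × 8210/8540 = 22.1 V.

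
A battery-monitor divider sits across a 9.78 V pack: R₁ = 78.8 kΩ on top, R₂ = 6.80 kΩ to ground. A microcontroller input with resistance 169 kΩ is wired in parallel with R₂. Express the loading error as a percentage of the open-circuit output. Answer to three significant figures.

3.57 %

The divider's output (Thévenin) resistance is R₁‖R₂ = 6.260 kΩ.
Fractional drop under load = R_th/(R_th + R_L) = 6.260 / (6.260 + 169) = 0.03572.
So the output falls by 3.57 %.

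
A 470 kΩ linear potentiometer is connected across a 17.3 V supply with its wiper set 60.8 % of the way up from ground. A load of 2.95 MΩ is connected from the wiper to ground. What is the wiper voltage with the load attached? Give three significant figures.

V ≈ 10.1 V

The wiper splits the pot into (1−α)R = 184.2 kΩ above and αR = 285.8 kΩ below.
Lower section ‖ load = 260.5 kΩ.
V_wiper = 17.3 × 260.5/(184.2 + 260.5) = 10.1 V.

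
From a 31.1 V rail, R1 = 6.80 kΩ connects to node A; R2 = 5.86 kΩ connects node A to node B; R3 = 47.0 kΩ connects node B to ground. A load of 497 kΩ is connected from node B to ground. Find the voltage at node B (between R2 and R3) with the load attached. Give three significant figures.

V ≈ 24.0 V

At node B, R3 is in parallel with the load: R3‖R_L = 42.94 kΩ.
Below node A the resistance is R2 + (R3‖R_L) = 48.80 kΩ, so V_A = 31.1 × 48.80/55.60 = 27.30 V.
Then V_B = V_A × (R3‖R_L)/(R2 + R3‖R_L) = 27.30 × 42.94/48.80 = 24.0 V.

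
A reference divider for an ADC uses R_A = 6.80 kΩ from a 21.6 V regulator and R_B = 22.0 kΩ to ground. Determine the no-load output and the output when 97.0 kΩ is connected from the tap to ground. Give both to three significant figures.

Unloaded: 16.5 V; loaded: 15.7 V

Open-circuit: V = 21.6 × 22.0/(6.80 + 22.0) = 16.5 V.
With the load, R_B becomes R_B‖R_L = 17.93 kΩ, so V = 21.6 × 17.93/24.73 = 15.7 V.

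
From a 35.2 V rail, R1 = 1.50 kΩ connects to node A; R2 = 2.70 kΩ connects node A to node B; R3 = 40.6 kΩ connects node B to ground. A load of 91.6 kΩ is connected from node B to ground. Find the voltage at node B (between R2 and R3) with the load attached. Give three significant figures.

V ≈ 30.6 V

At node B, R3 is in parallel with the load: R3‖R_L = 28.13 kΩ.
Below node A the resistance is R2 + (R3‖R_L) = 30.83 kΩ, so V_A = 35.2 × 30.83/32.33 = 33.57 V.
Then V_B = V_A × (R3‖R_L)/(R2 + R3‖R_L) = 33.57 × 28.13/30.83 = 30.6 V.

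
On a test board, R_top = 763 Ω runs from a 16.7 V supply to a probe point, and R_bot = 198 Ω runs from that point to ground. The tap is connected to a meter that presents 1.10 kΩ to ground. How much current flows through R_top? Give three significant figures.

I ≈ 17.9 mA

R_bot‖R_L = 167.8 Ω, so the source sees R_top + R_bot‖R_L = 930.8 Ω.
I = 16.7 V / 930.8 Ω = 17.9 mA.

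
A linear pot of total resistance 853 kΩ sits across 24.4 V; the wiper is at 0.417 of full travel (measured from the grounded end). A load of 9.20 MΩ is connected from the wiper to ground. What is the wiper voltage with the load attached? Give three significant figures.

The wiper splits the pot into (1−α)R = 497.3 kΩ above and αR = 355.7 kΩ below.
Lower section ‖ load = 342.5 kΩ.
V_wiper = 24.4 × 342.5/(497.3 + 342.5) = 9.95 V.

V ≈ 9.95 V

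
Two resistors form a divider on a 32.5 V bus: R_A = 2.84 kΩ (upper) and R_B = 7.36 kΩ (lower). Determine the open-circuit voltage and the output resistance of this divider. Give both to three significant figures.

V_th is the open-circuit tap voltage: 32.5 × 7.36/(2.84 + 7.36) = 23.5 V.
With the supply zeroed, R_A and R_B appear in parallel from the tap: R_th = R_A‖R_B = (2.84 × 7.36)/10.20 = 2.05 kΩ.

V_th = 23.5 V, R_th = 2.05 kΩ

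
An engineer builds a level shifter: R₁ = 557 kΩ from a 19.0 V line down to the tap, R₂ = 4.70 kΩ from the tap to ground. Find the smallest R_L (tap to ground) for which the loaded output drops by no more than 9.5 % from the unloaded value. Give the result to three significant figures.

Output resistance R_th = R₁‖R₂ = (557 × 4.70)/561.7 = 4.661 kΩ.
The fractional drop is R_th/(R_th + R_L); requiring this ≤ 0.0950 gives R_L ≥ R_th(1/0.0950 − 1) = 4.661 × 9.526 = 44.4 kΩ.

R_L(min) ≈ 44.4 kΩ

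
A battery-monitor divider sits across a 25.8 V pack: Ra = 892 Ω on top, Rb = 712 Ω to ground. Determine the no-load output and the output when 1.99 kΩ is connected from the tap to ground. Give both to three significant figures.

Open-circuit: V = 25.8 × 712/(892 + 712) = 11.5 V.
With the load, Rb becomes Rb‖R_L = 524.4 Ω, so V = 25.8 × 524.4/1416 = 9.55 V.

Unloaded: 11.5 V; loaded: 9.55 V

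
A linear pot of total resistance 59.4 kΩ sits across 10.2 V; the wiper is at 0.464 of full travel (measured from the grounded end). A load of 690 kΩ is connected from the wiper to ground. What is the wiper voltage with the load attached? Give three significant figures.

V ≈ 4.63 V

The wiper splits the pot into (1−α)R = 31.84 kΩ above and αR = 27.56 kΩ below.
Lower section ‖ load = 26.50 kΩ.
V_wiper = 10.2 × 26.50/(31.84 + 26.50) = 4.63 V.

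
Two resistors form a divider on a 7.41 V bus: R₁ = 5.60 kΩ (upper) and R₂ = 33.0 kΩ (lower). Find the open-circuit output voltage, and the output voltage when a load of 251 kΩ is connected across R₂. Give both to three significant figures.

Open-circuit: V = 7.41 × 33.0/(5.60 + 33.0) = 6.33 V.
With the load, R₂ becomes R₂‖R_L = 29.17 kΩ, so V = 7.41 × 29.17/34.77 = 6.22 V.

Unloaded: 6.33 V; loaded: 6.22 V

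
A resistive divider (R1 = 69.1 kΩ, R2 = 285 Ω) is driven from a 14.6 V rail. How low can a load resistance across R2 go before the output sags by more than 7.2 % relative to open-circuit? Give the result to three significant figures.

R_L(min) ≈ 3.66 kΩ

Output resistance R_th = R1‖R2 = (69100 × 285)/69380 = 283.8 Ω.
The fractional drop is R_th/(R_th + R_L); requiring this ≤ 0.0720 gives R_L ≥ R_th(1/0.0720 − 1) = 283.8 × 12.89 = 3.66 kΩ.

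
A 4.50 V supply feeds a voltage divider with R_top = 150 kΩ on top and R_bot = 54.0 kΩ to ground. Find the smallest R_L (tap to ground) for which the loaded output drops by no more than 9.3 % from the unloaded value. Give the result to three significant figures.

Output resistance R_th = R_top‖R_bot = (150 × 54.0)/204.0 = 39.71 kΩ.
The fractional drop is R_th/(R_th + R_L); requiring this ≤ 0.0930 gives R_L ≥ R_th(1/0.0930 − 1) = 39.71 × 9.753 = 387 kΩ.

R_L(min) ≈ 387 kΩ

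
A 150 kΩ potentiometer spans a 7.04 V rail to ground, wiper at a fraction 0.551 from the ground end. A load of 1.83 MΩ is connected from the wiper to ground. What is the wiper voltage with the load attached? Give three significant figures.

The wiper splits the pot into (1−α)R = 67.35 kΩ above and αR = 82.65 kΩ below.
Lower section ‖ load = 79.08 kΩ.
V_wiper = 7.04 × 79.08/(67.35 + 79.08) = 3.80 V.

V ≈ 3.80 V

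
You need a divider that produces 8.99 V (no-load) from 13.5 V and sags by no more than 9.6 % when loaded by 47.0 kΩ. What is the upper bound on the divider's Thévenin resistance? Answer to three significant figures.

Loading drop = R_th/(R_th + R_L) ≤ 0.0960, so R_th ≤ R_L · ε/(1−ε) = 47.0 kΩ × 0.0960/0.9040 = 4.99 kΩ.

R_th ≤ 4.99 kΩ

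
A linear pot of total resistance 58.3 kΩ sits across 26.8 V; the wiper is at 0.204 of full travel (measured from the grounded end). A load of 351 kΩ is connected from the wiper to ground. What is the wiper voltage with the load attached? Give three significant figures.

V ≈ 5.32 V

The wiper splits the pot into (1−α)R = 46.41 kΩ above and αR = 11.89 kΩ below.
Lower section ‖ load = 11.50 kΩ.
V_wiper = 26.8 × 11.50/(46.41 + 11.50) = 5.32 V.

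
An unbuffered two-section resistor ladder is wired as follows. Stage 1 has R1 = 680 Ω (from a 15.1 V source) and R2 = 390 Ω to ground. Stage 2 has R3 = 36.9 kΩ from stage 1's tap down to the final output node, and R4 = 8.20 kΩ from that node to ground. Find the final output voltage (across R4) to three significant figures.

Stage 2 presents R3+R4 = 45100 Ω as a load on stage 1's tap.
Stage 1's lower leg becomes R2‖(R3+R4) = 386.7 Ω, so V_mid = 15.1 × 386.7/1067 = 5.474 V.
Stage 2 is itself unloaded: V_out = V_mid × R4/(R3+R4) = 5.474 × 8200/45100 = 0.995 V.

V_out ≈ 0.995 V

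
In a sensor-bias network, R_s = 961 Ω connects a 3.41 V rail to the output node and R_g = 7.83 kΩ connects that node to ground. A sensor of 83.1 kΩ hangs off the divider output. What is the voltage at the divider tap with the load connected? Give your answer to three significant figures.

The load sits in parallel with R_g: R_g‖R_L = (7830 × 83100) / (7830 + 83100) = 7156 Ω.
V_out = 3.41 × 7156 / (961 + 7156) = 3.41 × 7156/8117 = 3.01 V.
(Unloaded it would have been 3.04 V.)

V_out ≈ 3.01 V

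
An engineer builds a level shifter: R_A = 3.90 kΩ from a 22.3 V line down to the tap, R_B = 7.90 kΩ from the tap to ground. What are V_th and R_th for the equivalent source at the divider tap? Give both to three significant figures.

V_th = 14.9 V, R_th = 2.61 kΩ

V_th is the open-circuit tap voltage: 22.3 × 7.90/(3.90 + 7.90) = 14.9 V.
With the supply zeroed, R_A and R_B appear in parallel from the tap: R_th = R_A‖R_B = (3.90 × 7.90)/11.80 = 2.61 kΩ.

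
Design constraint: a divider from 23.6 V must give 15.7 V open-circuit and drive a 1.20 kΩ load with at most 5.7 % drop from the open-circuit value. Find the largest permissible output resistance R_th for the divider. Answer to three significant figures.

R_th ≤ 72.5 Ω

Loading drop = R_th/(R_th + R_L) ≤ 0.0570, so R_th ≤ R_L · ε/(1−ε) = 1.20 kΩ × 0.0570/0.9430 = 72.5 Ω.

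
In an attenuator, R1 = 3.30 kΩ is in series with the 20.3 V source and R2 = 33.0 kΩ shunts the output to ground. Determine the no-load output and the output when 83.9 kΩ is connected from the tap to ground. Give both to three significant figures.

Open-circuit: V = 20.3 × 33.0/(3.30 + 33.0) = 18.5 V.
With the load, R2 becomes R2‖R_L = 23.68 kΩ, so V = 20.3 × 23.68/26.98 = 17.8 V.

Unloaded: 18.5 V; loaded: 17.8 V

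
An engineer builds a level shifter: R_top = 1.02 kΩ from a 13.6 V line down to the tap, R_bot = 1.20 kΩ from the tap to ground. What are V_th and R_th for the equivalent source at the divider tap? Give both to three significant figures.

V_th is the open-circuit tap voltage: 13.6 × 1.20/(1.02 + 1.20) = 7.35 V.
With the supply zeroed, R_top and R_bot appear in parallel from the tap: R_th = R_top‖R_bot = (1.02 × 1.20)/2.220 = 551 Ω.

V_th = 7.35 V, R_th = 551 Ω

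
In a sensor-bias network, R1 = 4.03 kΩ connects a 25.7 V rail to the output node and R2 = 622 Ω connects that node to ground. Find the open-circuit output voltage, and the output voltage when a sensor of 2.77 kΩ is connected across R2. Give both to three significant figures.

Open-circuit: V = 25.7 × 622/(4030 + 622) = 3.44 V.
With the load, R2 becomes R2‖R_L = 507.9 Ω, so V = 25.7 × 507.9/4538 = 2.88 V.

Unloaded: 3.44 V; loaded: 2.88 V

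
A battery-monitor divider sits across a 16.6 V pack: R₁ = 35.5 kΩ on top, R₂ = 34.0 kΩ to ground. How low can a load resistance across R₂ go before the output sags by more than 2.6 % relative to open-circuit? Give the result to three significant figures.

Output resistance R_th = R₁‖R₂ = (35.5 × 34.0)/69.50 = 17.37 kΩ.
The fractional drop is R_th/(R_th + R_L); requiring this ≤ 0.0260 gives R_L ≥ R_th(1/0.0260 − 1) = 17.37 × 37.46 = 651 kΩ.

R_L(min) ≈ 651 kΩ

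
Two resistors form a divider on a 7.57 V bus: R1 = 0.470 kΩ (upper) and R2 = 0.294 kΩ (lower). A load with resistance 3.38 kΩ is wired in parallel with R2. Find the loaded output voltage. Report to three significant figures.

V_out ≈ 2.77 V

The load sits in parallel with R2: R2‖R_L = (294 × 3380) / (294 + 3380) = 270.5 Ω.
V_out = 7.57 × 270.5 / (470 + 270.5) = 7.57 × 270.5/740.5 = 2.77 V.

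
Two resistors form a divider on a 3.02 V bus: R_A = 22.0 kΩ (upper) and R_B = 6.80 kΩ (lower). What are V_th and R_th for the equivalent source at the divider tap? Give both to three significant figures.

V_th = 0.713 V, R_th = 5.19 kΩ

V_th is the open-circuit tap voltage: 3.02 × 6.80/(22.0 + 6.80) = 0.713 V.
With the supply zeroed, R_A and R_B appear in parallel from the tap: R_th = R_A‖R_B = (22.0 × 6.80)/28.80 = 5.19 kΩ.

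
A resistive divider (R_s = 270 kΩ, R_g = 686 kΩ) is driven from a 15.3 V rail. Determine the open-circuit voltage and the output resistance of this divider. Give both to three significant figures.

V_th is the open-circuit tap voltage: 15.3 × 686/(270 + 686) = 11.0 V.
With the supply zeroed, R_s and R_g appear in parallel from the tap: R_th = R_s‖R_g = (270 × 686)/956.0 = 194 kΩ.

V_th = 11.0 V, R_th = 194 kΩ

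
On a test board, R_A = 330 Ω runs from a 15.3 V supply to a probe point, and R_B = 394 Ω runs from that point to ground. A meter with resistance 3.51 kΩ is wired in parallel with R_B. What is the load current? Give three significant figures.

I_L ≈ 2.26 mA

R_B‖R_L = 354.2 Ω; V_out = 15.3 × 354.2/684.2 = 7.921 V.
I_L = V_out / R_L = 7.921 / 3.51 kΩ = 2.26 mA.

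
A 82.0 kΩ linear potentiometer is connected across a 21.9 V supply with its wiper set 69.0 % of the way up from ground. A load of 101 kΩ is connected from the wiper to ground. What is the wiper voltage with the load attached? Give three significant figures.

The wiper splits the pot into (1−α)R = 25.42 kΩ above and αR = 56.58 kΩ below.
Lower section ‖ load = 36.26 kΩ.
V_wiper = 21.9 × 36.26/(25.42 + 36.26) = 12.9 V.

V ≈ 12.9 V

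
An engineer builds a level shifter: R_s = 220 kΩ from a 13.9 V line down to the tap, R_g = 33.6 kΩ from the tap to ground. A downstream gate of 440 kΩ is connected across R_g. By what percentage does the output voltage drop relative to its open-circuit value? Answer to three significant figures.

6.21 %

The divider's output (Thévenin) resistance is R_s‖R_g = 29.15 kΩ.
Fractional drop under load = R_th/(R_th + R_L) = 29.15 / (29.15 + 440) = 0.06213.
So the output falls by 6.21 %.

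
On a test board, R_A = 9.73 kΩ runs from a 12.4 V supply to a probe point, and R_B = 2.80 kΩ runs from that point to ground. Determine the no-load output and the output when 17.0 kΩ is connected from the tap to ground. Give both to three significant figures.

Unloaded: 2.77 V; loaded: 2.46 V

Open-circuit: V = 12.4 × 2.80/(9.73 + 2.80) = 2.77 V.
With the load, R_B becomes R_B‖R_L = 2.404 kΩ, so V = 12.4 × 2.404/12.13 = 2.46 V.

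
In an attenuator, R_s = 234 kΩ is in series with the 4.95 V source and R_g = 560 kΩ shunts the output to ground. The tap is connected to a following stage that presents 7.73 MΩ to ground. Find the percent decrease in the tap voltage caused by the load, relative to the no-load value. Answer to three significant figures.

2.09 %

The divider's output (Thévenin) resistance is R_s‖R_g = 165.0 kΩ.
Fractional drop under load = R_th/(R_th + R_L) = 165.0 / (165.0 + 7730) = 0.02090.
So the output falls by 2.09 %.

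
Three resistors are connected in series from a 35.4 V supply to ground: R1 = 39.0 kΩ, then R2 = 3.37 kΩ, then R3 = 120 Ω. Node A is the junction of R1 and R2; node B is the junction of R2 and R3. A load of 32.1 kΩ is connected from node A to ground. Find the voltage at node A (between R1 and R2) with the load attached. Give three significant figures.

V ≈ 2.64 V

Below node A the series string R2+R3 = 3490 Ω sits in parallel with the 32100 Ω load: 3148 Ω.
V_A = 35.4 × 3148/(39000 + 3148) = 2.64 V.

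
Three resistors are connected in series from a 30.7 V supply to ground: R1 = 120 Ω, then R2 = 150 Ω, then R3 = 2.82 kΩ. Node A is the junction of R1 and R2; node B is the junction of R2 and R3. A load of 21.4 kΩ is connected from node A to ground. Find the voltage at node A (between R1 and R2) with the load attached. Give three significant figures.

V ≈ 29.3 V

Below node A the series string R2+R3 = 2970 Ω sits in parallel with the 21400 Ω load: 2608 Ω.
V_A = 30.7 × 2608/(120 + 2608) = 29.3 V.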